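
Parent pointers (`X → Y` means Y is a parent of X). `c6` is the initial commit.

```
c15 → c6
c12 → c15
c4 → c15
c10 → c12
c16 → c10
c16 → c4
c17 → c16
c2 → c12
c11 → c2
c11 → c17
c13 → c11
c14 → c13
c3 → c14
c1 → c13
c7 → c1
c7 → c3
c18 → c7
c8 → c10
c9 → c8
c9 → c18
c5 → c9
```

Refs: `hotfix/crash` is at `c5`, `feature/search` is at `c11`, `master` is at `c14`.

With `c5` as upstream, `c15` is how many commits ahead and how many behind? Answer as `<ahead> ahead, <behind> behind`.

Reachable from c15: {c15, c6}.
Reachable from c5: {c1, c10, c11, c12, c13, c14, c15, c16, c17, c18, c2, c3, c4, c5, c6, c7, c8, c9}.
Only in c15's history (ahead): {} — 0.
Only in c5's history (behind): {c1, c10, c11, c12, c13, c14, c16, c17, c18, c2, c3, c4, c5, c7, c8, c9} — 16.

0 ahead, 16 behind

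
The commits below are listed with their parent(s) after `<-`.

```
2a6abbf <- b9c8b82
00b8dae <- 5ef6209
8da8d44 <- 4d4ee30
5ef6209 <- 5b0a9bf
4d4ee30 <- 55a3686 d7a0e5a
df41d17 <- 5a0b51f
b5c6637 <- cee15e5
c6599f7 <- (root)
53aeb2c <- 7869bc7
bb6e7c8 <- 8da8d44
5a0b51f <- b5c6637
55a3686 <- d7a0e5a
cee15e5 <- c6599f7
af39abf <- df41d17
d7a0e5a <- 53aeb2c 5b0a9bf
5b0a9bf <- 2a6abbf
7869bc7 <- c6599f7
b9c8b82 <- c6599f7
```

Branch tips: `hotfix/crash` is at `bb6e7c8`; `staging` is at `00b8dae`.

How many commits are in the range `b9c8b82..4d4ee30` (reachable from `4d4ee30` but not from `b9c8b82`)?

7

Reachable from 4d4ee30: {2a6abbf, 4d4ee30, 53aeb2c, 55a3686, 5b0a9bf, 7869bc7, b9c8b82, c6599f7, d7a0e5a}.
Reachable from b9c8b82: {b9c8b82, c6599f7}.
In 4d4ee30's history but not b9c8b82's: {2a6abbf, 4d4ee30, 53aeb2c, 55a3686, 5b0a9bf, 7869bc7, d7a0e5a} — 7 commits.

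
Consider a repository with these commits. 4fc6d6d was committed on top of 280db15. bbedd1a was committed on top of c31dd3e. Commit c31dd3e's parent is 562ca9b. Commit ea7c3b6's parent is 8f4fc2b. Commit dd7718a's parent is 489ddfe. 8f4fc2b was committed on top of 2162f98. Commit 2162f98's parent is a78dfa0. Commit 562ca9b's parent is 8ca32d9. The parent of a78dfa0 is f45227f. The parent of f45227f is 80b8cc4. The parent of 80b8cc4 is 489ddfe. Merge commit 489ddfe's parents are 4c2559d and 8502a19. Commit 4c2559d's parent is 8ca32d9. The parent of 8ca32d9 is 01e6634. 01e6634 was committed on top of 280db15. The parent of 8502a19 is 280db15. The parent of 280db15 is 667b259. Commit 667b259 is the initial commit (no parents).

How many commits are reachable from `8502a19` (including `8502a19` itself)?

Walking parent pointers from 8502a19: reachable set = {280db15, 667b259, 8502a19}.
That is 3 commits.

3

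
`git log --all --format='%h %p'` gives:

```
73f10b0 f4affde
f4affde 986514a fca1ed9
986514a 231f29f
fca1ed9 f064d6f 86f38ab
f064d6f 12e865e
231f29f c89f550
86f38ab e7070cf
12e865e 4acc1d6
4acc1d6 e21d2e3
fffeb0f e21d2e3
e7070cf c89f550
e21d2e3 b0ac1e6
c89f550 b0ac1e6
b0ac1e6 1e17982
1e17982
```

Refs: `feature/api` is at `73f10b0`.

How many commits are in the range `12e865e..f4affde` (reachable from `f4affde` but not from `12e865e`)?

8

Reachable from f4affde: {12e865e, 1e17982, 231f29f, 4acc1d6, 86f38ab, 986514a, b0ac1e6, c89f550, e21d2e3, e7070cf, f064d6f, f4affde, fca1ed9}.
Reachable from 12e865e: {12e865e, 1e17982, 4acc1d6, b0ac1e6, e21d2e3}.
In f4affde's history but not 12e865e's: {231f29f, 86f38ab, 986514a, c89f550, e7070cf, f064d6f, f4affde, fca1ed9} — 8 commits.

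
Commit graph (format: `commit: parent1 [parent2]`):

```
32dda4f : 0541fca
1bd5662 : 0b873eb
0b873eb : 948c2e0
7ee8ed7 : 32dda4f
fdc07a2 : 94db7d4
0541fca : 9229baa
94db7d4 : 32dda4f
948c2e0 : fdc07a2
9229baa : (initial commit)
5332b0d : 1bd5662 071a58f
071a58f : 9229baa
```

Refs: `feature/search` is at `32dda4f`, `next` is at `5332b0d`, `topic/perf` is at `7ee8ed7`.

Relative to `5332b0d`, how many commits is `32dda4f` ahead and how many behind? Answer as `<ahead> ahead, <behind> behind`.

0 ahead, 7 behind

Reachable from 32dda4f: {0541fca, 32dda4f, 9229baa}.
Reachable from 5332b0d: {0541fca, 071a58f, 0b873eb, 1bd5662, 32dda4f, 5332b0d, 9229baa, 948c2e0, 94db7d4, fdc07a2}.
Only in 32dda4f's history (ahead): {} — 0.
Only in 5332b0d's history (behind): {071a58f, 0b873eb, 1bd5662, 5332b0d, 948c2e0, 94db7d4, fdc07a2} — 7.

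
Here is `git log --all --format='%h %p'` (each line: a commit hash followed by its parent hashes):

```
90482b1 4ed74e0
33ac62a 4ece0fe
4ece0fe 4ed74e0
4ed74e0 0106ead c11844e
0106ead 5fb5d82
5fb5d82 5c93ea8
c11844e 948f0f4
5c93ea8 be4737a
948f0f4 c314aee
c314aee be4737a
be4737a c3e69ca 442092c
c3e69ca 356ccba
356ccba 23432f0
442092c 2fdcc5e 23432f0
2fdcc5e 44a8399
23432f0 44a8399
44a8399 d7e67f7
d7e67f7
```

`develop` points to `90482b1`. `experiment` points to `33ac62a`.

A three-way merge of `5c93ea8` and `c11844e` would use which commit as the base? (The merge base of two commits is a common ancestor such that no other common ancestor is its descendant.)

be4737a

Ancestors of 5c93ea8: {23432f0, 2fdcc5e, 356ccba, 442092c, 44a8399, 5c93ea8, be4737a, c3e69ca, d7e67f7}.
Ancestors of c11844e: {23432f0, 2fdcc5e, 356ccba, 442092c, 44a8399, 948f0f4, be4737a, c11844e, c314aee, c3e69ca, d7e67f7}.
Common ancestors: {23432f0, 2fdcc5e, 356ccba, 442092c, 44a8399, be4737a, c3e69ca, d7e67f7}.
Among these, be4737a is not an ancestor of any other common ancestor — it is the merge base.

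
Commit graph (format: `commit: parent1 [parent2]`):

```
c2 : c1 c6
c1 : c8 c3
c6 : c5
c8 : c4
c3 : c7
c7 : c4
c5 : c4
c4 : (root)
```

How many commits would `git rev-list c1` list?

5

Walking parent pointers from c1: reachable set = {c1, c3, c4, c7, c8}.
That is 5 commits.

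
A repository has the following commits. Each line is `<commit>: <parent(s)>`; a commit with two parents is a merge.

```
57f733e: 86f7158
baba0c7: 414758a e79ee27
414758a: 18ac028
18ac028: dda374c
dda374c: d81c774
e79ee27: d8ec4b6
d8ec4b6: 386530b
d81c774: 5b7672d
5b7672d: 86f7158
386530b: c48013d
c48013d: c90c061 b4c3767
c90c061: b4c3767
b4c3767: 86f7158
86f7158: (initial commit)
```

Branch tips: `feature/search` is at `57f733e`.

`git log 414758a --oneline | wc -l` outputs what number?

6

Walking parent pointers from 414758a: reachable set = {18ac028, 414758a, 5b7672d, 86f7158, d81c774, dda374c}.
That is 6 commits.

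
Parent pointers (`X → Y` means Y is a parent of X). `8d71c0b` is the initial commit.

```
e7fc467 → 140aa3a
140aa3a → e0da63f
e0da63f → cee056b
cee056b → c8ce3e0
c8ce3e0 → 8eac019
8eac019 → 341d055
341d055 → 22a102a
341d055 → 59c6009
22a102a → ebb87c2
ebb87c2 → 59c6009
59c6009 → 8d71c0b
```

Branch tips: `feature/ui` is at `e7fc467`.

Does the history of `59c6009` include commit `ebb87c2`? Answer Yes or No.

No

Ancestors of 59c6009: {59c6009, 8d71c0b}.
ebb87c2 is not in that set, so it is not an ancestor of 59c6009.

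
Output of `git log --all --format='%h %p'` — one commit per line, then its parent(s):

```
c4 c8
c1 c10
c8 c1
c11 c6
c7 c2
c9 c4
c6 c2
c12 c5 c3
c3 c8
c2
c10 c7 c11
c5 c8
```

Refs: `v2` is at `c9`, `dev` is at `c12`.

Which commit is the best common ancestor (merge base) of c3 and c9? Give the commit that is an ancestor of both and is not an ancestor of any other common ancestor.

c8

Ancestors of c3: {c1, c10, c11, c2, c3, c6, c7, c8}.
Ancestors of c9: {c1, c10, c11, c2, c4, c6, c7, c8, c9}.
Common ancestors: {c1, c10, c11, c2, c6, c7, c8}.
Among these, c8 is not an ancestor of any other common ancestor — it is the merge base.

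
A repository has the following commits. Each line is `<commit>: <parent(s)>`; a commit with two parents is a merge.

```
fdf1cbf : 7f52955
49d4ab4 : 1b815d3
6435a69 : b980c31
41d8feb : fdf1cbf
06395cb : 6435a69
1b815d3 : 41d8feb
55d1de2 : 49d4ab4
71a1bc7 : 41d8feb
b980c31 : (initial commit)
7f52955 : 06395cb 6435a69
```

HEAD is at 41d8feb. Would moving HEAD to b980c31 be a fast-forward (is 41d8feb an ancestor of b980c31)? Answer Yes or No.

No

A fast-forward from 41d8feb to b980c31 is possible iff 41d8feb is an ancestor of b980c31.
Ancestors of b980c31: {b980c31}.
41d8feb is not among them, so fast-forward is not possible.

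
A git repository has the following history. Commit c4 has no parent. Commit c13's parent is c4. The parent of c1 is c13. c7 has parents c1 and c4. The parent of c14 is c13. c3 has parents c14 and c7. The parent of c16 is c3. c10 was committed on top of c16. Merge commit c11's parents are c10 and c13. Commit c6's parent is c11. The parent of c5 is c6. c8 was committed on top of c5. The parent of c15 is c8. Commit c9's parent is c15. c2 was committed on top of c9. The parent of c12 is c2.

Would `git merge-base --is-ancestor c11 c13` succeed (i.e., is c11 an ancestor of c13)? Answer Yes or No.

Ancestors of c13: {c13, c4}.
c11 is not in that set, so it is not an ancestor of c13.

No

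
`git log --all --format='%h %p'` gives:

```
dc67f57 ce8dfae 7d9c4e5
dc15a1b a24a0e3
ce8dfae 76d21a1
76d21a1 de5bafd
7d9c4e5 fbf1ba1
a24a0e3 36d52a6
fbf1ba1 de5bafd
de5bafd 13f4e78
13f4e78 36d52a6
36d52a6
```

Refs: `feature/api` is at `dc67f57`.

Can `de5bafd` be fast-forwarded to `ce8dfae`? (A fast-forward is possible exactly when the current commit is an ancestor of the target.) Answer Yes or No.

A fast-forward from de5bafd to ce8dfae is possible iff de5bafd is an ancestor of ce8dfae.
Ancestors of ce8dfae: {13f4e78, 36d52a6, 76d21a1, ce8dfae, de5bafd}.
de5bafd is among them, so fast-forward is possible.

Yes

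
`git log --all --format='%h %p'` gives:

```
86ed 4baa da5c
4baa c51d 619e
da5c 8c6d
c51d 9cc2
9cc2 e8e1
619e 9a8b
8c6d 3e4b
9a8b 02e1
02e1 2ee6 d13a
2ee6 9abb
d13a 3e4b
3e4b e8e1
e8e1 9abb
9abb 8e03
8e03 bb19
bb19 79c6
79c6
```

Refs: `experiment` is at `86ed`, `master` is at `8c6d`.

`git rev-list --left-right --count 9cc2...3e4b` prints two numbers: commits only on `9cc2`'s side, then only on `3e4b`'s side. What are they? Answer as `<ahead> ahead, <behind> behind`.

Reachable from 9cc2: {79c6, 8e03, 9abb, 9cc2, bb19, e8e1}.
Reachable from 3e4b: {3e4b, 79c6, 8e03, 9abb, bb19, e8e1}.
Only in 9cc2's history (ahead): {9cc2} — 1.
Only in 3e4b's history (behind): {3e4b} — 1.

1 ahead, 1 behind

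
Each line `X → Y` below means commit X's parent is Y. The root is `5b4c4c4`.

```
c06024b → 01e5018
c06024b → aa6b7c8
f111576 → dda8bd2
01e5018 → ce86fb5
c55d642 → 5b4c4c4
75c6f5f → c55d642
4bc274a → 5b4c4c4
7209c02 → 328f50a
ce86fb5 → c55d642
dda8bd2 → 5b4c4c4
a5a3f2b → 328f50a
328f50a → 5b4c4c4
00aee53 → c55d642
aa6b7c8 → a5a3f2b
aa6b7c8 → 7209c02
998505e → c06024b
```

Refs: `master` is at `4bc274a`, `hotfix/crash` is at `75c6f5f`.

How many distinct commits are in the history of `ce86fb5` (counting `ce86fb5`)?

3

Walking parent pointers from ce86fb5: reachable set = {5b4c4c4, c55d642, ce86fb5}.
That is 3 commits.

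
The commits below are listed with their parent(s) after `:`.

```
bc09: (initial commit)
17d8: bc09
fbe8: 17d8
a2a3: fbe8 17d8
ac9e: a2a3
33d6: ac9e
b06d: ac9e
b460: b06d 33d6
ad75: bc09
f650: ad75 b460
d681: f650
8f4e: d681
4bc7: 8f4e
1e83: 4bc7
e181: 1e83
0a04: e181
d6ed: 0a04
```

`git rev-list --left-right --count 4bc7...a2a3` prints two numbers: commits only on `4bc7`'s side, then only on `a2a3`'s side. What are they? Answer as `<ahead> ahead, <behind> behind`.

Reachable from 4bc7: {17d8, 33d6, 4bc7, 8f4e, a2a3, ac9e, ad75, b06d, b460, bc09, d681, f650, fbe8}.
Reachable from a2a3: {17d8, a2a3, bc09, fbe8}.
Only in 4bc7's history (ahead): {33d6, 4bc7, 8f4e, ac9e, ad75, b06d, b460, d681, f650} — 9.
Only in a2a3's history (behind): {} — 0.

9 ahead, 0 behind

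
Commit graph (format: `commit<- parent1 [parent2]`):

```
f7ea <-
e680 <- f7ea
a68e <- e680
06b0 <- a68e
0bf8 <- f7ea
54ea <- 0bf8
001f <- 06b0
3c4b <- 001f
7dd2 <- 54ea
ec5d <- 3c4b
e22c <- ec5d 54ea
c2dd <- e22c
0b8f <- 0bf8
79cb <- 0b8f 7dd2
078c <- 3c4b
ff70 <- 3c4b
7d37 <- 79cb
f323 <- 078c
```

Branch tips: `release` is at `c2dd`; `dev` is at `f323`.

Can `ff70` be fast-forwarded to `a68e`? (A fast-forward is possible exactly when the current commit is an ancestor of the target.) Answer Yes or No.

A fast-forward from ff70 to a68e is possible iff ff70 is an ancestor of a68e.
Ancestors of a68e: {a68e, e680, f7ea}.
ff70 is not among them, so fast-forward is not possible.

No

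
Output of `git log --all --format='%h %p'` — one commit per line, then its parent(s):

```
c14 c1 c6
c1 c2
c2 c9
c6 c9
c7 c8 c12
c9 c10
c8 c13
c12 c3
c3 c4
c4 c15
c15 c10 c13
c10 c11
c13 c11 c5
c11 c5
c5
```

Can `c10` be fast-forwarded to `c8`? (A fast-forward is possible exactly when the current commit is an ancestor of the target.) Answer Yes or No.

No

A fast-forward from c10 to c8 is possible iff c10 is an ancestor of c8.
Ancestors of c8: {c11, c13, c5, c8}.
c10 is not among them, so fast-forward is not possible.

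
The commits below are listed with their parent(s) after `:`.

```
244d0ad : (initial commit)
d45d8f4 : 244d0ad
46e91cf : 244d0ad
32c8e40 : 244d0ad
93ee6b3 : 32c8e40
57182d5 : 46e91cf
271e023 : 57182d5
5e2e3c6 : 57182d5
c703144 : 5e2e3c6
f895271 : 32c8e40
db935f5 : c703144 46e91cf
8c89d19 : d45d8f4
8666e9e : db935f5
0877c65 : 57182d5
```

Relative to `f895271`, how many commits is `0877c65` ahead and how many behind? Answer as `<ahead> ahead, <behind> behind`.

3 ahead, 2 behind

Reachable from 0877c65: {0877c65, 244d0ad, 46e91cf, 57182d5}.
Reachable from f895271: {244d0ad, 32c8e40, f895271}.
Only in 0877c65's history (ahead): {0877c65, 46e91cf, 57182d5} — 3.
Only in f895271's history (behind): {32c8e40, f895271} — 2.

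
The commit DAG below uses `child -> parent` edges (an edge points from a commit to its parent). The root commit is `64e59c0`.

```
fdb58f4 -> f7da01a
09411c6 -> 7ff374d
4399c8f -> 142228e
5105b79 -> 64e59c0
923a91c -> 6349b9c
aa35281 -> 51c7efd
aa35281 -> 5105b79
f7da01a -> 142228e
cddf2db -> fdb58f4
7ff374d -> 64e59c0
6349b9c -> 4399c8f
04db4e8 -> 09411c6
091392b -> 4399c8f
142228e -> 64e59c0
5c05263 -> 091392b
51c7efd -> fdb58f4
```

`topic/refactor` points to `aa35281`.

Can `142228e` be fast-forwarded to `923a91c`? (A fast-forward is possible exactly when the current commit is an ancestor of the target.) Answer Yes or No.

Yes

A fast-forward from 142228e to 923a91c is possible iff 142228e is an ancestor of 923a91c.
Ancestors of 923a91c: {142228e, 4399c8f, 6349b9c, 64e59c0, 923a91c}.
142228e is among them, so fast-forward is possible.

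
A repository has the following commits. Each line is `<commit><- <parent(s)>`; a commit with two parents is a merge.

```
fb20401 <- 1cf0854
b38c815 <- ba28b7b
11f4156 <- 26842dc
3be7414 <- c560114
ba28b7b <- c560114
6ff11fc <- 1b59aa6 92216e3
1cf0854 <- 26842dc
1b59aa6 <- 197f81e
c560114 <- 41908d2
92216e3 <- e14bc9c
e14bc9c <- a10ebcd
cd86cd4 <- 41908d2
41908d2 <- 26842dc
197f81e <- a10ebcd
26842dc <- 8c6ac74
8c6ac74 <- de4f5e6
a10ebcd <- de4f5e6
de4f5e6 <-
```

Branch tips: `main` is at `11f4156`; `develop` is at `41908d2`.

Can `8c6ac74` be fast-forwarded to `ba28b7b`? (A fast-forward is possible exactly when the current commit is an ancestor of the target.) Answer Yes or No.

Yes

A fast-forward from 8c6ac74 to ba28b7b is possible iff 8c6ac74 is an ancestor of ba28b7b.
Ancestors of ba28b7b: {26842dc, 41908d2, 8c6ac74, ba28b7b, c560114, de4f5e6}.
8c6ac74 is among them, so fast-forward is possible.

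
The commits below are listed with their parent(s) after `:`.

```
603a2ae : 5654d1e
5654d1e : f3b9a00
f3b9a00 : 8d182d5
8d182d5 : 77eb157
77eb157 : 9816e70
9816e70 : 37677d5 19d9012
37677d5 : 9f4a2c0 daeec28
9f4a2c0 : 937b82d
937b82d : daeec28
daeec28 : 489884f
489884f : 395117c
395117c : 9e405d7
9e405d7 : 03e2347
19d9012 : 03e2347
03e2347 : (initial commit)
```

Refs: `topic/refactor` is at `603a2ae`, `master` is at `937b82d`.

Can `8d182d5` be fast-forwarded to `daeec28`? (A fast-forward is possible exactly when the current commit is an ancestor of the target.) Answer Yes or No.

No

A fast-forward from 8d182d5 to daeec28 is possible iff 8d182d5 is an ancestor of daeec28.
Ancestors of daeec28: {03e2347, 395117c, 489884f, 9e405d7, daeec28}.
8d182d5 is not among them, so fast-forward is not possible.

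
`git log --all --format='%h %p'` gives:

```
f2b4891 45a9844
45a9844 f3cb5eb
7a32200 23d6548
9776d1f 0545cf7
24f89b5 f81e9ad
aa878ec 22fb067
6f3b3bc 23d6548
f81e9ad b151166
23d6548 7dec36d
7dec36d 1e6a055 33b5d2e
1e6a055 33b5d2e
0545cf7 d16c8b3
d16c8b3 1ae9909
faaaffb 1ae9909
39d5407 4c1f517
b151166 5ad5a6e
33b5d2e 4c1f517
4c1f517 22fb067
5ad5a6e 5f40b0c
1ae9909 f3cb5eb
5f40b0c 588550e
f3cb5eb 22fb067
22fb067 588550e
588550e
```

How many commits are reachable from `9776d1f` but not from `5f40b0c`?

6

Reachable from 9776d1f: {0545cf7, 1ae9909, 22fb067, 588550e, 9776d1f, d16c8b3, f3cb5eb}.
Reachable from 5f40b0c: {588550e, 5f40b0c}.
In 9776d1f's history but not 5f40b0c's: {0545cf7, 1ae9909, 22fb067, 9776d1f, d16c8b3, f3cb5eb} — 6 commits.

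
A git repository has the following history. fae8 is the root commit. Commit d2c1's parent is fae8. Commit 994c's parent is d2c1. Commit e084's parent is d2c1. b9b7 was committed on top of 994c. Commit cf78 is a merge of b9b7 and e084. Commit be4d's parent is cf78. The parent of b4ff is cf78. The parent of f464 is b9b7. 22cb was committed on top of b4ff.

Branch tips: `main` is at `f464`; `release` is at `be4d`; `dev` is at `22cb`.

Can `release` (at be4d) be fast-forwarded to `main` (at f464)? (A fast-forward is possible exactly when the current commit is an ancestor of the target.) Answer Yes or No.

No

A fast-forward from be4d to f464 is possible iff be4d is an ancestor of f464.
Ancestors of f464: {994c, b9b7, d2c1, f464, fae8}.
be4d is not among them, so fast-forward is not possible.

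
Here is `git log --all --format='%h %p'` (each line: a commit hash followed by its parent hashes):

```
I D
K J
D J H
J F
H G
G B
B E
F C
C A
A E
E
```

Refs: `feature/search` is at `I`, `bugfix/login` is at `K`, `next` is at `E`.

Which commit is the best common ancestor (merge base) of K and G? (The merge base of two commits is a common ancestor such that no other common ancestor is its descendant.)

E

Ancestors of K: {A, C, E, F, J, K}.
Ancestors of G: {B, E, G}.
Common ancestors: {E}.
The only common ancestor is E, so it is the merge base.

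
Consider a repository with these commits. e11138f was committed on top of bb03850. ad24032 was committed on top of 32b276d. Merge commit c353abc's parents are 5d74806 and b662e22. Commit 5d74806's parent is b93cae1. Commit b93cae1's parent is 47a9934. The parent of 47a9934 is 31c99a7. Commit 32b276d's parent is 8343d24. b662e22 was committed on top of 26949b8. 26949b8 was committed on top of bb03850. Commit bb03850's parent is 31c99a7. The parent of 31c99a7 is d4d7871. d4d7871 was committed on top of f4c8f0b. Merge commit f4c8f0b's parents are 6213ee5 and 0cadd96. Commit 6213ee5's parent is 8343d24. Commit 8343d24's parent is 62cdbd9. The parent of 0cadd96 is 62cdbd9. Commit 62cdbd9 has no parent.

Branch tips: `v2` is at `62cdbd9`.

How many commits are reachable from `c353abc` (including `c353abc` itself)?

14

Walking parent pointers from c353abc: reachable set = {0cadd96, 26949b8, 31c99a7, 47a9934, 5d74806, 6213ee5, 62cdbd9, 8343d24, b662e22, b93cae1, bb03850, c353abc, d4d7871, f4c8f0b}.
That is 14 commits.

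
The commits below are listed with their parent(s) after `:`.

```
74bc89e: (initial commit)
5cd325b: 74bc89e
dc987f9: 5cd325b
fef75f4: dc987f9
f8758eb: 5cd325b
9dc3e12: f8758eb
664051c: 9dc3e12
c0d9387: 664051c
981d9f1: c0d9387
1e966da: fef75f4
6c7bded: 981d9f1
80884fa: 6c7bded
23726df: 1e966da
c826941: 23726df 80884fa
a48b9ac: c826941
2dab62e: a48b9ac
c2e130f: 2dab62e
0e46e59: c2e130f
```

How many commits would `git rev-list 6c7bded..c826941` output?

6

Reachable from c826941: {1e966da, 23726df, 5cd325b, 664051c, 6c7bded, 74bc89e, 80884fa, 981d9f1, 9dc3e12, c0d9387, c826941, dc987f9, f8758eb, fef75f4}.
Reachable from 6c7bded: {5cd325b, 664051c, 6c7bded, 74bc89e, 981d9f1, 9dc3e12, c0d9387, f8758eb}.
In c826941's history but not 6c7bded's: {1e966da, 23726df, 80884fa, c826941, dc987f9, fef75f4} — 6 commits.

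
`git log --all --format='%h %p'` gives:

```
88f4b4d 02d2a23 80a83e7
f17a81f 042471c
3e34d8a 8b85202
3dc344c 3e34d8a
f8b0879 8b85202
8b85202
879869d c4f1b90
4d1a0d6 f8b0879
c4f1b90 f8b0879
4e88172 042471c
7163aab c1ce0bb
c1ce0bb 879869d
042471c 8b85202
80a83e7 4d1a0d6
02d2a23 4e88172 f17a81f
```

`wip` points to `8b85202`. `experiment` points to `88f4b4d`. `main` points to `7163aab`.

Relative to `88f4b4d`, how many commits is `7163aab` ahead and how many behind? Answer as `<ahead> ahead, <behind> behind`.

Reachable from 7163aab: {7163aab, 879869d, 8b85202, c1ce0bb, c4f1b90, f8b0879}.
Reachable from 88f4b4d: {02d2a23, 042471c, 4d1a0d6, 4e88172, 80a83e7, 88f4b4d, 8b85202, f17a81f, f8b0879}.
Only in 7163aab's history (ahead): {7163aab, 879869d, c1ce0bb, c4f1b90} — 4.
Only in 88f4b4d's history (behind): {02d2a23, 042471c, 4d1a0d6, 4e88172, 80a83e7, 88f4b4d, f17a81f} — 7.

4 ahead, 7 behind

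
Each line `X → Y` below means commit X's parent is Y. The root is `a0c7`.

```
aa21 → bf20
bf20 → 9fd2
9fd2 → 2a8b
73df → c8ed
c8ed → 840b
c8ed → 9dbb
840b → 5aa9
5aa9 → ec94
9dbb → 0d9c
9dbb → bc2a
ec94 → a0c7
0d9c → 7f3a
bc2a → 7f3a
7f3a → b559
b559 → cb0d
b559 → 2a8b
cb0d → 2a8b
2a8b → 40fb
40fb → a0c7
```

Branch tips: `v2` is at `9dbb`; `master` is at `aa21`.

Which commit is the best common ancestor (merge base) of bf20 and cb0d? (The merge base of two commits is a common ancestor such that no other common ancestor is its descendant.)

2a8b

Ancestors of bf20: {2a8b, 40fb, 9fd2, a0c7, bf20}.
Ancestors of cb0d: {2a8b, 40fb, a0c7, cb0d}.
Common ancestors: {2a8b, 40fb, a0c7}.
Among these, 2a8b is not an ancestor of any other common ancestor — it is the merge base.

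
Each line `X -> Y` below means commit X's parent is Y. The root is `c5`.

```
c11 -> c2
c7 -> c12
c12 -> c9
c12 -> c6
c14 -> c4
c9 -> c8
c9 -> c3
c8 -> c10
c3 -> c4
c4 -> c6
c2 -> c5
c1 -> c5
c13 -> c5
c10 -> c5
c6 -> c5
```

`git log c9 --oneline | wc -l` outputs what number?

Walking parent pointers from c9: reachable set = {c10, c3, c4, c5, c6, c8, c9}.
That is 7 commits.

7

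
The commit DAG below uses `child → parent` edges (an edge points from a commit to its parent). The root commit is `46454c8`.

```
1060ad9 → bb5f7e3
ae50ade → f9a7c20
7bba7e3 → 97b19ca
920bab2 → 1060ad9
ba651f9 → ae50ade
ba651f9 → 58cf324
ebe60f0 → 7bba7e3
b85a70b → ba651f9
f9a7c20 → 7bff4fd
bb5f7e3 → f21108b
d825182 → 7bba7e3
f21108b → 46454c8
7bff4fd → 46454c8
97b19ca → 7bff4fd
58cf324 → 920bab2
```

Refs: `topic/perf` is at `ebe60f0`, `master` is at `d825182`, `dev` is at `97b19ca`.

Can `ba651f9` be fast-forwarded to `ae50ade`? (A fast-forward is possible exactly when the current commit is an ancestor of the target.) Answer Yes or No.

No

A fast-forward from ba651f9 to ae50ade is possible iff ba651f9 is an ancestor of ae50ade.
Ancestors of ae50ade: {46454c8, 7bff4fd, ae50ade, f9a7c20}.
ba651f9 is not among them, so fast-forward is not possible.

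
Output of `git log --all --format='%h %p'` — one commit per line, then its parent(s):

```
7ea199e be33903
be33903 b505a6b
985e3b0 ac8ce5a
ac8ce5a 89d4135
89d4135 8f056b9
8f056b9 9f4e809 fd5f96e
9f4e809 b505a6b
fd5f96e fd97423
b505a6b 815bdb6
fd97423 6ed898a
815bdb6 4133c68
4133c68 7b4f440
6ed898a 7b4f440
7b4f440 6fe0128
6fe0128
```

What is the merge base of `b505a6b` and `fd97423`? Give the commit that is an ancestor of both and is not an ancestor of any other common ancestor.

7b4f440

Ancestors of b505a6b: {4133c68, 6fe0128, 7b4f440, 815bdb6, b505a6b}.
Ancestors of fd97423: {6ed898a, 6fe0128, 7b4f440, fd97423}.
Common ancestors: {6fe0128, 7b4f440}.
Among these, 7b4f440 is not an ancestor of any other common ancestor — it is the merge base.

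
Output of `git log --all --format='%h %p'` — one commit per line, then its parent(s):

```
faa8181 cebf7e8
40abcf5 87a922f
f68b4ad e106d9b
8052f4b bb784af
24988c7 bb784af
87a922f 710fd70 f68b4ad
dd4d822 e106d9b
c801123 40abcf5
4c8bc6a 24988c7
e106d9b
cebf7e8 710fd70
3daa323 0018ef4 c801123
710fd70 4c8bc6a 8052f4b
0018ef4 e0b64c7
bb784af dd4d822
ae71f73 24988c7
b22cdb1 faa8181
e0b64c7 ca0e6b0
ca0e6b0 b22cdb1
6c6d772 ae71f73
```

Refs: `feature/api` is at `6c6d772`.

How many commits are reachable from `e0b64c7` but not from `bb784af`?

Reachable from e0b64c7: {24988c7, 4c8bc6a, 710fd70, 8052f4b, b22cdb1, bb784af, ca0e6b0, cebf7e8, dd4d822, e0b64c7, e106d9b, faa8181}.
Reachable from bb784af: {bb784af, dd4d822, e106d9b}.
In e0b64c7's history but not bb784af's: {24988c7, 4c8bc6a, 710fd70, 8052f4b, b22cdb1, ca0e6b0, cebf7e8, e0b64c7, faa8181} — 9 commits.

9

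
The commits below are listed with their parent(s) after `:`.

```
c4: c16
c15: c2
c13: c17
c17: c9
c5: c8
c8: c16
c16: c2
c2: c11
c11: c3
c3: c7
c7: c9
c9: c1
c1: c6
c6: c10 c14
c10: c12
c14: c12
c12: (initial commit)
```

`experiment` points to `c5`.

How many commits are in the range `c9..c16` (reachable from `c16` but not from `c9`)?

5

Reachable from c16: {c1, c10, c11, c12, c14, c16, c2, c3, c6, c7, c9}.
Reachable from c9: {c1, c10, c12, c14, c6, c9}.
In c16's history but not c9's: {c11, c16, c2, c3, c7} — 5 commits.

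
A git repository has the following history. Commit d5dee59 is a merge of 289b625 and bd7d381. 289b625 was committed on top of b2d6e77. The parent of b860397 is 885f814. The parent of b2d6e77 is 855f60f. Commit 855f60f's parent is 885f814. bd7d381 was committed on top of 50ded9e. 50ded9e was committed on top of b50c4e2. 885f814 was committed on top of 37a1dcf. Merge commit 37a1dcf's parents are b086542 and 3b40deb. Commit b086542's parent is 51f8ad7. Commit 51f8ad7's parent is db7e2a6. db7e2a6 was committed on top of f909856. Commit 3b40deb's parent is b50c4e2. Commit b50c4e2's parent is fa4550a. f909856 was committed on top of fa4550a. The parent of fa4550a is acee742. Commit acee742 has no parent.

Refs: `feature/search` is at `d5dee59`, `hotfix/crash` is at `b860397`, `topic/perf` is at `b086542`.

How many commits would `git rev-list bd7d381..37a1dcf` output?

Reachable from 37a1dcf: {37a1dcf, 3b40deb, 51f8ad7, acee742, b086542, b50c4e2, db7e2a6, f909856, fa4550a}.
Reachable from bd7d381: {50ded9e, acee742, b50c4e2, bd7d381, fa4550a}.
In 37a1dcf's history but not bd7d381's: {37a1dcf, 3b40deb, 51f8ad7, b086542, db7e2a6, f909856} — 6 commits.

6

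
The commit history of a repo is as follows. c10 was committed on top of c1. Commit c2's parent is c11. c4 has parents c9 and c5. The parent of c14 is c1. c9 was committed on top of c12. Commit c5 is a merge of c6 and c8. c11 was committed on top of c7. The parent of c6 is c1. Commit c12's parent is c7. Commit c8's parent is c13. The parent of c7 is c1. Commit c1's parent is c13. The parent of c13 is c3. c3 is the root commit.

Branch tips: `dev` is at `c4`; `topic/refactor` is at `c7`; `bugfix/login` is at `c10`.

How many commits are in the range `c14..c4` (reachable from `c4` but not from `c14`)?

7

Reachable from c4: {c1, c12, c13, c3, c4, c5, c6, c7, c8, c9}.
Reachable from c14: {c1, c13, c14, c3}.
In c4's history but not c14's: {c12, c4, c5, c6, c7, c8, c9} — 7 commits.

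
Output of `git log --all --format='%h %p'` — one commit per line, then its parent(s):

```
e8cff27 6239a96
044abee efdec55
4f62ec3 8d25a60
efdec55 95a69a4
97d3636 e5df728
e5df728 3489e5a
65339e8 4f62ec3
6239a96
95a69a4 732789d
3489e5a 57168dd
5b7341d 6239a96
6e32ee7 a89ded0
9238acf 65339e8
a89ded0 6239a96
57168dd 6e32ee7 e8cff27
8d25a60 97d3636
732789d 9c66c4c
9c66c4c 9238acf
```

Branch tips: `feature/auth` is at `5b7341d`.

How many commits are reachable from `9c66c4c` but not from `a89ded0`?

11

Reachable from 9c66c4c: {3489e5a, 4f62ec3, 57168dd, 6239a96, 65339e8, 6e32ee7, 8d25a60, 9238acf, 97d3636, 9c66c4c, a89ded0, e5df728, e8cff27}.
Reachable from a89ded0: {6239a96, a89ded0}.
In 9c66c4c's history but not a89ded0's: {3489e5a, 4f62ec3, 57168dd, 65339e8, 6e32ee7, 8d25a60, 9238acf, 97d3636, 9c66c4c, e5df728, e8cff27} — 11 commits.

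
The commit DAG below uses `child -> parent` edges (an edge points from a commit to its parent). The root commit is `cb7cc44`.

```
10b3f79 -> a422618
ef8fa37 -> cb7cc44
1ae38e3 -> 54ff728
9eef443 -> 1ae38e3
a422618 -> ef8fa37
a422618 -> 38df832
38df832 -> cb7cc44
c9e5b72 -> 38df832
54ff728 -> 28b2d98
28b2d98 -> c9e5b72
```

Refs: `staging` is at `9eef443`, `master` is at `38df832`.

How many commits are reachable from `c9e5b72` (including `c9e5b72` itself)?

Walking parent pointers from c9e5b72: reachable set = {38df832, c9e5b72, cb7cc44}.
That is 3 commits.

3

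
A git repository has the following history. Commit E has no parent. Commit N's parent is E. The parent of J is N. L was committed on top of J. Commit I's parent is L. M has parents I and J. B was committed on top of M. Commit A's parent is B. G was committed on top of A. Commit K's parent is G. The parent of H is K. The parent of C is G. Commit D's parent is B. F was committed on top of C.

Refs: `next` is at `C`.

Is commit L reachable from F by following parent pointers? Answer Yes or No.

Ancestors of F (commits reachable by following parents): {A, B, C, E, F, G, I, J, L, M, N}.
L is in that set, so it is an ancestor of F.

Yes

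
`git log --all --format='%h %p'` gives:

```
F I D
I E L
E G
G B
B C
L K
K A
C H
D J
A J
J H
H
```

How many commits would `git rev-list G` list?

4

Walking parent pointers from G: reachable set = {B, C, G, H}.
That is 4 commits.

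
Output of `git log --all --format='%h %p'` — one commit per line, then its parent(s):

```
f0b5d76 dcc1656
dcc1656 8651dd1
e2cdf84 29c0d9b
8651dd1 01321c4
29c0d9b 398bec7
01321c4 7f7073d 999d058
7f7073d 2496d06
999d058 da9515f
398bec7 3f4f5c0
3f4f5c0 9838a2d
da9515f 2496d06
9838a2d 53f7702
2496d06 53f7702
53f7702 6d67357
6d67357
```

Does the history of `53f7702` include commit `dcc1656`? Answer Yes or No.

No

Ancestors of 53f7702: {53f7702, 6d67357}.
dcc1656 is not in that set, so it is not an ancestor of 53f7702.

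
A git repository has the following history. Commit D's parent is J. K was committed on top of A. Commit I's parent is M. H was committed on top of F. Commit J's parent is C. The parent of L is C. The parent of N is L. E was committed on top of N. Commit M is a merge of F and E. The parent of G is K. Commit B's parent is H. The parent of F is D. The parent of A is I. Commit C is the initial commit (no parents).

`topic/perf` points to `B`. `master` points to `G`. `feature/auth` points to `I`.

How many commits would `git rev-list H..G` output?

Reachable from G: {A, C, D, E, F, G, I, J, K, L, M, N}.
Reachable from H: {C, D, F, H, J}.
In G's history but not H's: {A, E, G, I, K, L, M, N} — 8 commits.

8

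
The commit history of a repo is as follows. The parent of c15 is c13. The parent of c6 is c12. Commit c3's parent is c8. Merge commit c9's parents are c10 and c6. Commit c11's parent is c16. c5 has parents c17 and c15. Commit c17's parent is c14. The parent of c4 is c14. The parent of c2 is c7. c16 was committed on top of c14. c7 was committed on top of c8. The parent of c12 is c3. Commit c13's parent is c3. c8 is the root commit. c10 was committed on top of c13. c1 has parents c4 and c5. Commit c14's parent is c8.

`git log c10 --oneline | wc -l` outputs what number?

Walking parent pointers from c10: reachable set = {c10, c13, c3, c8}.
That is 4 commits.

4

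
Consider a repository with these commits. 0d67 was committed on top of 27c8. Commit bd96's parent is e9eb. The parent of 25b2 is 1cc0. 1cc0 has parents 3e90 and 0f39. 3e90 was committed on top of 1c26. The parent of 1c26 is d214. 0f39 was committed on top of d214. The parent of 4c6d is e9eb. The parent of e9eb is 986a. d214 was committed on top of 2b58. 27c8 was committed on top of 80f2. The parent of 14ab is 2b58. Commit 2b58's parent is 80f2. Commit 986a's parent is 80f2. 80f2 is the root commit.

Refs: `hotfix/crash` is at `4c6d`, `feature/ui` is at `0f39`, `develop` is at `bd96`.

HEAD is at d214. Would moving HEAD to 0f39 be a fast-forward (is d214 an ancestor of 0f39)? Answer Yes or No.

Yes

A fast-forward from d214 to 0f39 is possible iff d214 is an ancestor of 0f39.
Ancestors of 0f39: {0f39, 2b58, 80f2, d214}.
d214 is among them, so fast-forward is possible.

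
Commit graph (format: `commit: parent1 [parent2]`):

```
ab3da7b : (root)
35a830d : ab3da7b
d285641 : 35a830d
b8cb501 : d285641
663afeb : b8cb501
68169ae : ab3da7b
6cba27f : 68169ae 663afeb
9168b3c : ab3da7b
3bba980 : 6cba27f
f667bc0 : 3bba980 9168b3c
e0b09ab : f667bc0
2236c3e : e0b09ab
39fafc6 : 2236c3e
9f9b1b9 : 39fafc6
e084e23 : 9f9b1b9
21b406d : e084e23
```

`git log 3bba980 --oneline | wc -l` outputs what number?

8

Walking parent pointers from 3bba980: reachable set = {35a830d, 3bba980, 663afeb, 68169ae, 6cba27f, ab3da7b, b8cb501, d285641}.
That is 8 commits.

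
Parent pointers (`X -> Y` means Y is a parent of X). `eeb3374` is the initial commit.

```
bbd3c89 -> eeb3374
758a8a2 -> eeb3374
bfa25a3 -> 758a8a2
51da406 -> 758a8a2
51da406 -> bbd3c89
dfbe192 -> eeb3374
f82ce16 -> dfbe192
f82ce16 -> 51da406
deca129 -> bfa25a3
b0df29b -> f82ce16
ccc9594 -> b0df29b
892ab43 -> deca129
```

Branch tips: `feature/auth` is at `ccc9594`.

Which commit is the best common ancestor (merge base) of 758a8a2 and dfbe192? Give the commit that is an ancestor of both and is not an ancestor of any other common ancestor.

eeb3374

Ancestors of 758a8a2: {758a8a2, eeb3374}.
Ancestors of dfbe192: {dfbe192, eeb3374}.
Common ancestors: {eeb3374}.
The only common ancestor is eeb3374, so it is the merge base.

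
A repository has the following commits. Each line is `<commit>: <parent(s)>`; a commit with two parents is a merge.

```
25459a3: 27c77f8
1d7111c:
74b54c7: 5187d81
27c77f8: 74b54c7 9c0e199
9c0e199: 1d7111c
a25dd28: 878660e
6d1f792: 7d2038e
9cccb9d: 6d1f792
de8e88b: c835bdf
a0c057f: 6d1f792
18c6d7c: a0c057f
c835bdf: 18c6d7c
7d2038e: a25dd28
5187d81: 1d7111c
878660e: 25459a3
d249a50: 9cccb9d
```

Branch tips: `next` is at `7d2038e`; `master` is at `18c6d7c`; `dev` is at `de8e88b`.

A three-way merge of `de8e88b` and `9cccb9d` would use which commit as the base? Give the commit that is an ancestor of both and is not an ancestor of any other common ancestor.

6d1f792

Ancestors of de8e88b: {18c6d7c, 1d7111c, 25459a3, 27c77f8, 5187d81, 6d1f792, 74b54c7, 7d2038e, 878660e, 9c0e199, a0c057f, a25dd28, c835bdf, de8e88b}.
Ancestors of 9cccb9d: {1d7111c, 25459a3, 27c77f8, 5187d81, 6d1f792, 74b54c7, 7d2038e, 878660e, 9c0e199, 9cccb9d, a25dd28}.
Common ancestors: {1d7111c, 25459a3, 27c77f8, 5187d81, 6d1f792, 74b54c7, 7d2038e, 878660e, 9c0e199, a25dd28}.
Among these, 6d1f792 is not an ancestor of any other common ancestor — it is the merge base.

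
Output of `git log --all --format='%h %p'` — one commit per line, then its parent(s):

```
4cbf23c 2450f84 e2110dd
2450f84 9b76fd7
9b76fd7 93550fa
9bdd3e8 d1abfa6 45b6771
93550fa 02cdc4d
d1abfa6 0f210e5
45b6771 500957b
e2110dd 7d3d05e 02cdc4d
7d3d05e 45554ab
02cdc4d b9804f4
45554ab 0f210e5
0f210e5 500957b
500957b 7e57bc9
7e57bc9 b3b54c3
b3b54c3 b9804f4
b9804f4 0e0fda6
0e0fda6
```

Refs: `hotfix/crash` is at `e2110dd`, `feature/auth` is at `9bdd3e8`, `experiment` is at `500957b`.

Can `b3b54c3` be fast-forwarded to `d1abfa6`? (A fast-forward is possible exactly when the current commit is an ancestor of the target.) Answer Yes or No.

Yes

A fast-forward from b3b54c3 to d1abfa6 is possible iff b3b54c3 is an ancestor of d1abfa6.
Ancestors of d1abfa6: {0e0fda6, 0f210e5, 500957b, 7e57bc9, b3b54c3, b9804f4, d1abfa6}.
b3b54c3 is among them, so fast-forward is possible.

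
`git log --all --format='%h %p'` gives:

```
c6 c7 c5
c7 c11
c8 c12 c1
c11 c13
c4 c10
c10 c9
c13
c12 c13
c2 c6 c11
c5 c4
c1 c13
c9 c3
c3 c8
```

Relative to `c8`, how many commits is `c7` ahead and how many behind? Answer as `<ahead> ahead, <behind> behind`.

2 ahead, 3 behind

Reachable from c7: {c11, c13, c7}.
Reachable from c8: {c1, c12, c13, c8}.
Only in c7's history (ahead): {c11, c7} — 2.
Only in c8's history (behind): {c1, c12, c8} — 3.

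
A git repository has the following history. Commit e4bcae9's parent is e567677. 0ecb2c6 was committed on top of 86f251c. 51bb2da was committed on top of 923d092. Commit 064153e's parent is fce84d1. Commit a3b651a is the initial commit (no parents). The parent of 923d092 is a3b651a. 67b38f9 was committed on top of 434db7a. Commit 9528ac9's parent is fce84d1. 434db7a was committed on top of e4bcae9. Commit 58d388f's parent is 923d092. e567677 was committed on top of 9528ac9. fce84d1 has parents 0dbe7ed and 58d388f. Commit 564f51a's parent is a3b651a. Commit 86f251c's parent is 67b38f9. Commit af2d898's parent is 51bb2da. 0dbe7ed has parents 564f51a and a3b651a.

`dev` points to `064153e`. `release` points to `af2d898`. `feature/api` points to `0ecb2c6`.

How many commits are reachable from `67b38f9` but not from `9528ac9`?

4

Reachable from 67b38f9: {0dbe7ed, 434db7a, 564f51a, 58d388f, 67b38f9, 923d092, 9528ac9, a3b651a, e4bcae9, e567677, fce84d1}.
Reachable from 9528ac9: {0dbe7ed, 564f51a, 58d388f, 923d092, 9528ac9, a3b651a, fce84d1}.
In 67b38f9's history but not 9528ac9's: {434db7a, 67b38f9, e4bcae9, e567677} — 4 commits.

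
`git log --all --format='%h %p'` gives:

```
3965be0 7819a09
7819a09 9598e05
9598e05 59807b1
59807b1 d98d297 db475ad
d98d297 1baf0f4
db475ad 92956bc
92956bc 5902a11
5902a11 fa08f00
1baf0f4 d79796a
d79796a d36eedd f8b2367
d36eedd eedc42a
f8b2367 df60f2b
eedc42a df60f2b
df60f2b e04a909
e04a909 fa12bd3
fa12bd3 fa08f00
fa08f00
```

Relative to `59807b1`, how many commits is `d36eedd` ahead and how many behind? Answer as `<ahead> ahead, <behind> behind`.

0 ahead, 8 behind

Reachable from d36eedd: {d36eedd, df60f2b, e04a909, eedc42a, fa08f00, fa12bd3}.
Reachable from 59807b1: {1baf0f4, 5902a11, 59807b1, 92956bc, d36eedd, d79796a, d98d297, db475ad, df60f2b, e04a909, eedc42a, f8b2367, fa08f00, fa12bd3}.
Only in d36eedd's history (ahead): {} — 0.
Only in 59807b1's history (behind): {1baf0f4, 5902a11, 59807b1, 92956bc, d79796a, d98d297, db475ad, f8b2367} — 8.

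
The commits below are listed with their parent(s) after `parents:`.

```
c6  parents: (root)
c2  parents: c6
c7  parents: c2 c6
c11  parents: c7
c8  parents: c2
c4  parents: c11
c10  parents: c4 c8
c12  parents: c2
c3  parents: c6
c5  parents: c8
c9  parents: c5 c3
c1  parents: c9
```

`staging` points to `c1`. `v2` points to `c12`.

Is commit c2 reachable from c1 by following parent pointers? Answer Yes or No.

Ancestors of c1 (commits reachable by following parents): {c1, c2, c3, c5, c6, c8, c9}.
c2 is in that set, so it is an ancestor of c1.

Yes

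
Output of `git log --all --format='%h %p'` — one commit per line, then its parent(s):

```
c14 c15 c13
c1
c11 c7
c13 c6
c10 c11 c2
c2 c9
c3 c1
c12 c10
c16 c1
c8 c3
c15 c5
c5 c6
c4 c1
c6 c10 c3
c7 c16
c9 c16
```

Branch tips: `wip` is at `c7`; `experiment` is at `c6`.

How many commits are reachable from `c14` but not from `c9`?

Reachable from c14: {c1, c10, c11, c13, c14, c15, c16, c2, c3, c5, c6, c7, c9}.
Reachable from c9: {c1, c16, c9}.
In c14's history but not c9's: {c10, c11, c13, c14, c15, c2, c3, c5, c6, c7} — 10 commits.

10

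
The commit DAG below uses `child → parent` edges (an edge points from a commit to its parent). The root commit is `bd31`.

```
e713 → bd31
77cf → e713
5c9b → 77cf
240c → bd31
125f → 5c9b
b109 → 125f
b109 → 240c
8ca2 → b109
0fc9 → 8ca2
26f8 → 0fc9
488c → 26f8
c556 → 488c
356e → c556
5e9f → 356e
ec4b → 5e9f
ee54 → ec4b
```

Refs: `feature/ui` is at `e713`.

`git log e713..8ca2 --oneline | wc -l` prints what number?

Reachable from 8ca2: {125f, 240c, 5c9b, 77cf, 8ca2, b109, bd31, e713}.
Reachable from e713: {bd31, e713}.
In 8ca2's history but not e713's: {125f, 240c, 5c9b, 77cf, 8ca2, b109} — 6 commits.

6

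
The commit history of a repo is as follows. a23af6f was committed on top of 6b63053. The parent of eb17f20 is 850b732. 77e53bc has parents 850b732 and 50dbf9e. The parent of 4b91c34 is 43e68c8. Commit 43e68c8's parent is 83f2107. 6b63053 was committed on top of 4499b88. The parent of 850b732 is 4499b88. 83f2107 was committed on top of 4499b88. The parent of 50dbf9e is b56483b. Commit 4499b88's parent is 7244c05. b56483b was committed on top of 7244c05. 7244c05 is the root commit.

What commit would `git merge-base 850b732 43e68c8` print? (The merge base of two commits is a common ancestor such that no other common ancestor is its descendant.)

4499b88

Ancestors of 850b732: {4499b88, 7244c05, 850b732}.
Ancestors of 43e68c8: {43e68c8, 4499b88, 7244c05, 83f2107}.
Common ancestors: {4499b88, 7244c05}.
Among these, 4499b88 is not an ancestor of any other common ancestor — it is the merge base.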